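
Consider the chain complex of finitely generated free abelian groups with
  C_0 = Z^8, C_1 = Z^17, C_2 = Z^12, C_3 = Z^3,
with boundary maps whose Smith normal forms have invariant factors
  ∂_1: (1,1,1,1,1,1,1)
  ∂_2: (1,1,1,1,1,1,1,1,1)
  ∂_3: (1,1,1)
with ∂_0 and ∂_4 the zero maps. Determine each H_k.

H_0: b_0 = 8 − 0 − 7 = 1; torsion from ∂_1 factors > 1: none. So H_0 ≅ Z.
H_1: b_1 = 17 − 7 − 9 = 1; torsion from ∂_2 factors > 1: none. So H_1 ≅ Z.
H_2: b_2 = 12 − 9 − 3 = 0; torsion from ∂_3 factors > 1: none. So H_2 ≅ 0.
H_3: b_3 = 3 − 3 − 0 = 0; torsion from ∂_4 factors > 1: none. So H_3 ≅ 0.

H_0 ≅ Z,  H_1 ≅ Z,  H_2 = 0,  H_3 = 0.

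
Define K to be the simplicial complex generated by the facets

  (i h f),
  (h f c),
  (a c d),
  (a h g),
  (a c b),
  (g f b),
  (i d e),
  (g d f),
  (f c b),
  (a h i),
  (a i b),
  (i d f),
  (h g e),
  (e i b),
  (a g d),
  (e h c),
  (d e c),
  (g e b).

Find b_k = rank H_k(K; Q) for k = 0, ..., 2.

b_0 = 1, b_1 = 2, b_2 = 1.

Order the vertices as a < b < c < d < e < f < g < h < i. Listing each simplex with vertices in this order, K has dimension 2 with simplices:

  0-simplices (9): a, b, c, d, e, f, g, h, i
  1-simplices (27): ab, ac, ad, ag, ah, ai, bc, be, bf, bg, bi, cd, ce, cf, ch, de, df, dg, di, eg, eh, ei, fg, fh, fi, gh, hi
  2-simplices (18): abc, abi, acd, adg, agh, ahi, bcf, beg, bei, bfg, cde, ceh, cfh, dei, dfg, dfi, egh, fhi

so the chain groups are C_0 ≅ Z^9, C_1 ≅ Z^27, C_2 ≅ Z^18.

Boundary ∂_1: C_1 → C_0 maps an edge to its endpoints' difference, ∂[p,q] = q − p.
The 9×27 boundary matrix has rank 8 and Smith normal form diag(1,1,1,1,1,1,1,1).

∂_2: C_2 → C_1 maps a triangle to the signed sum of its edges. For instance
  ∂ceh = eh − ch + ce,
  ∂cde = de − ce + cd.
The resulting 27×18 matrix has rank 17, and its Smith normal form has invariant factors (1,1,1,1,1,1,1,1,1,1,1,1,1,1,1,1,1).

Computing H_k = (kernel of ∂_k) / (image of ∂_{k+1}):

  H_0: rank C_0 − rank ∂_1 = 9 − 8 = 1, and the invariant factors of ∂_1 are all 1, so H_0 = Z.
  H_1: rank ker ∂_1 − rank ∂_2 = (27 − 8) − 17 = 2, and the invariant factors of ∂_2 are all 1, so H_1 = Z^2.
  H_2: rank ker ∂_2 − rank ∂_3 = (18 − 17) − 0 = 1, and there is no ∂_3, so H_2 = Z.

(K is a triangulation of the torus T^2.)

Hence the Betti numbers are b_0 = 1, b_1 = 2, b_2 = 1.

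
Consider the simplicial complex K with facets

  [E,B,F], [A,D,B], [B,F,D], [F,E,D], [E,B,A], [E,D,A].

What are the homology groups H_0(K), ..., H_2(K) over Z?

K has 5 vertices, 9 edges, 6 triangles.
rank ∂_0 = 0, rank ∂_1 = 4 ⇒ b_0 = 5 − 0 − 4 = 1; all invariant factors of ∂_1 are 1 so no torsion. So H_0 = Z.
rank ∂_1 = 4, rank ∂_2 = 5 ⇒ b_1 = 9 − 4 − 5 = 0; all invariant factors of ∂_2 are 1 so no torsion. So H_1 = 0.
rank ∂_2 = 5, rank ∂_3 = 0 ⇒ b_2 = 6 − 5 − 0 = 1. So H_2 = Z.

H_0 ≅ Z,  H_1 = 0,  H_2 ≅ Z.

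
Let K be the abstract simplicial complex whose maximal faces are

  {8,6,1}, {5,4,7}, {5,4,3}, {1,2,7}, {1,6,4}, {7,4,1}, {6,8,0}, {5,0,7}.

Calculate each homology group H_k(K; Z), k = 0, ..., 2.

H_0 ≅ Z,  H_1 ≅ Z,  H_2 = 0.

We work with the vertex ordering 0 < 1 < 2 < 3 < 4 < 5 < 6 < 7 < 8. The simplices of K, each written with vertices in increasing order, are:

  0-simplices (9): [0], [1], [2], [3], [4], [5], [6], [7], [8]
  1-simplices (17): [0,5], [0,6], [0,7], [0,8], [1,2], [1,4], [1,6], [1,7], [1,8], [2,7], [3,4], [3,5], [4,5], [4,6], [4,7], [5,7], [6,8]
  2-simplices (8): [0,5,7], [0,6,8], [1,2,7], [1,4,6], [1,4,7], [1,6,8], [3,4,5], [4,5,7]

so the chain groups are C_0 ≅ Z^9, C_1 ≅ Z^17, C_2 ≅ Z^8.

The boundary map ∂_1: C_1 → C_0 sends each edge [p,q] (with p < q) to q − p. For instance
  ∂[4,7] = [7] − [4].
As a 9×17 matrix over Z this has rank 8, with invariant factors (1,1,1,1,1,1,1,1).

∂_2: C_2 → C_1 sends each 2-simplex [p,q,r] to [q,r] − [p,r] + [p,q]. For instance
  ∂[0,6,8] = [6,8] − [0,8] + [0,6],
  ∂[0,5,7] = [5,7] − [0,7] + [0,5].
The resulting 17×8 matrix has rank 8, and its Smith normal form has invariant factors (1,1,1,1,1,1,1,1).

From H_k ≅ ker(∂_k) / im(∂_{k+1}) we obtain:

  H_0: rank C_0 − rank ∂_1 = 9 − 8 = 1, and the invariant factors of ∂_1 are all 1, so H_0 = Z.
  H_1: rank ker ∂_1 − rank ∂_2 = (17 − 8) − 8 = 1, and the invariant factors of ∂_2 are all 1, so H_1 = Z.
  H_2: rank ker ∂_2 − rank ∂_3 = (8 − 8) − 0 = 0, and there is no ∂_3, so H_2 = 0.

As a check, the Euler characteristic is 9 − 17 + 8 = 0, which agrees with 1 − 1 + 0 = 0.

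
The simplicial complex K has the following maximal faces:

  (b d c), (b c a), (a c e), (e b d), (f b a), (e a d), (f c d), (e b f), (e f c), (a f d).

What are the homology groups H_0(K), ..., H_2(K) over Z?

H_0 = Z,  H_1 = Z_2,  H_2 = 0.

Fix the vertex order a < b < c < d < e < f and write every simplex with vertices in increasing order. Then dim K = 2 and the simplices of K are:

  0-simplices (6): a, b, c, d, e, f
  1-simplices (15): ab, ac, ad, ae, af, bc, bd, be, bf, cd, ce, cf, de, df, ef
  2-simplices (10): abc, abf, ace, ade, adf, bcd, bde, bef, cdf, cef

so the chain groups are C_0 ≅ Z^6, C_1 ≅ Z^15, C_2 ≅ Z^10.

∂_1: C_1 → C_0 maps an edge to its endpoints' difference, ∂[p,q] = q − p.
The 6×15 boundary matrix has rank 5 and Smith normal form diag(1,1,1,1,1).

∂_2: C_2 → C_1 sends each 2-simplex [p,q,r] to [q,r] − [p,r] + [p,q]. For instance
  ∂bef = ef − bf + be,
  ∂abc = bc − ac + ab.
As a 15×10 matrix over Z this has rank 10, with invariant factors (1,1,1,1,1,1,1,1,1,2).

Reading off H_k = ker ∂_k / im ∂_{k+1}:

  H_0: rank C_0 − rank ∂_1 = 6 − 5 = 1, and the invariant factors of ∂_1 are all 1, so H_0 ≅ Z.
  H_1: rank ker ∂_1 − rank ∂_2 = (15 − 5) − 10 = 0, and ∂_2 has invariant factor 2 > 1, so H_1 ≅ Z_2.
  H_2: rank ker ∂_2 − rank ∂_3 = (10 − 10) − 0 = 0, and there is no ∂_3, so H_2 ≅ 0.

(K is a triangulation of the real projective plane RP^2.)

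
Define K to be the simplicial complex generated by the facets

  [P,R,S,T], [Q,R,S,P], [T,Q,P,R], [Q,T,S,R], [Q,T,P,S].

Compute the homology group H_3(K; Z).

We work with the vertex ordering P < Q < R < S < T. The simplices of K, each written with vertices in increasing order, are:

  0-simplices (5): P, Q, R, S, T
  1-simplices (10): PQ, PR, PS, PT, QR, QS, QT, RS, RT, ST
  2-simplices (10): PQR, PQS, PQT, PRS, PRT, PST, QRS, QRT, QST, RST
  3-simplices (5): PQRS, PQRT, PQST, PRST, QRST

so the chain groups are C_0 ≅ Z^5, C_1 ≅ Z^10, C_2 ≅ Z^10, C_3 ≅ Z^5.

∂_1: C_1 → C_0 maps an edge to its endpoints' difference, ∂[p,q] = q − p. For instance
  ∂PT = T − P.
This gives a 5×10 integer matrix of rank 4; reducing to Smith normal form yields diagonal entries (1,1,1,1).

∂_2: C_2 → C_1 acts by ∂[p,q,r] = [q,r] − [p,r] + [p,q]. For instance
  ∂PRT = RT − PT + PR,
  ∂PQS = QS − PS + PQ.
As a 10×10 matrix over Z this has rank 6, with invariant factors (1,1,1,1,1,1).

The boundary map ∂_3: C_3 → C_2 sends each 3-simplex σ to the alternating sum Σ_i (−1)^i (σ with its i-th vertex removed). For instance
  ∂PQST = QST − PST + PQT − PQS,
  ∂PQRT = QRT − PRT + PQT − PQR.
As a 10×5 matrix over Z this has rank 4, with invariant factors (1,1,1,1).

Computing H_k = (kernel of ∂_k) / (image of ∂_{k+1}):

  H_3: rank ker ∂_3 − rank ∂_4 = (5 − 4) − 0 = 1, and there is no ∂_4, so H_3 ≅ Z.

H_3 = Z.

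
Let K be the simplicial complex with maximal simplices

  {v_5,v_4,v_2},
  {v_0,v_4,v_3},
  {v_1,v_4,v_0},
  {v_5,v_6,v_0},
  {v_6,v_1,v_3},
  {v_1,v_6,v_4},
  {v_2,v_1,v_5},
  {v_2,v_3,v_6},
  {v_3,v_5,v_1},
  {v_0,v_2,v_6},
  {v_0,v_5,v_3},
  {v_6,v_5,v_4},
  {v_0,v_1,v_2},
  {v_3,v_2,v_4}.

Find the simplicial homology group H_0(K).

H_0 ≅ Z.

We work with the vertex ordering v_0 < v_1 < v_2 < v_3 < v_4 < v_5 < v_6. The simplices of K, each written with vertices in increasing order, are:

  0-simplices (7): [v_0], [v_1], [v_2], [v_3], [v_4], [v_5], [v_6]
  1-simplices (21): (21 of them)
  2-simplices (14): (14 of them)

so the chain groups are C_0 ≅ Z^7, C_1 ≅ Z^21, C_2 ≅ Z^14.

The boundary map ∂_1: C_1 → C_0 is given by ∂[p,q] = [q] − [p]. For instance
  ∂[v_3,v_6] = [v_6] − [v_3].
This gives a 7×21 integer matrix of rank 6; reducing to Smith normal form yields diagonal entries (1,1,1,1,1,1).

The boundary map ∂_2: C_2 → C_1 acts by ∂[p,q,r] = [q,r] − [p,r] + [p,q]. For instance
  ∂[v_0,v_1,v_4] = [v_1,v_4] − [v_0,v_4] + [v_0,v_1],
  ∂[v_1,v_4,v_6] = [v_4,v_6] − [v_1,v_6] + [v_1,v_4].
As a 21×14 matrix over Z this has rank 13, with invariant factors (1,1,1,1,1,1,1,1,1,1,1,1,1).

Computing H_k = (kernel of ∂_k) / (image of ∂_{k+1}):

  H_0: rank C_0 − rank ∂_1 = 7 − 6 = 1, and the invariant factors of ∂_1 are all 1, so H_0 = Z.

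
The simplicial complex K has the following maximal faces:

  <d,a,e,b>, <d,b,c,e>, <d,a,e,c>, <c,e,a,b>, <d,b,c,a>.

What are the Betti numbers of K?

b_0 = 1, b_1 = 0, b_2 = 0, b_3 = 1.

We work with the vertex ordering a < b < c < d < e. The simplices of K, each written with vertices in increasing order, are:

  0-simplices (5): a, b, c, d, e
  1-simplices (10): ab, ac, ad, ae, bc, bd, be, cd, ce, de
  2-simplices (10): abc, abd, abe, acd, ace, ade, bcd, bce, bde, cde
  3-simplices (5): abcd, abce, abde, acde, bcde

so the chain groups are C_0 ≅ Z^5, C_1 ≅ Z^10, C_2 ≅ Z^10, C_3 ≅ Z^5.

Boundary ∂_1: C_1 → C_0 maps an edge to its endpoints' difference, ∂[p,q] = q − p. For instance
  ∂ac = c − a.
This gives a 5×10 integer matrix of rank 4; reducing to Smith normal form yields diagonal entries (1,1,1,1).

∂_2: C_2 → C_1 maps a triangle to the signed sum of its edges. For instance
  ∂ace = ce − ae + ac,
  ∂bce = ce − be + bc.
The resulting 10×10 matrix has rank 6, and its Smith normal form has invariant factors (1,1,1,1,1,1).

Boundary ∂_3: C_3 → C_2 sends each 3-simplex σ to the alternating sum Σ_i (−1)^i (σ with its i-th vertex removed). For instance
  ∂abde = bde − ade + abe − abd,
  ∂acde = cde − ade + ace − acd.
This gives a 10×5 integer matrix of rank 4; reducing to Smith normal form yields diagonal entries (1,1,1,1).

Reading off H_k = ker ∂_k / im ∂_{k+1}:

  H_0: rank C_0 − rank ∂_1 = 5 − 4 = 1, and the invariant factors of ∂_1 are all 1, so H_0 = Z.
  H_1: rank ker ∂_1 − rank ∂_2 = (10 − 4) − 6 = 0, and the invariant factors of ∂_2 are all 1, so H_1 = 0.
  H_2: rank ker ∂_2 − rank ∂_3 = (10 − 6) − 4 = 0, and the invariant factors of ∂_3 are all 1, so H_2 = 0.
  H_3: rank ker ∂_3 − rank ∂_4 = (5 − 4) − 0 = 1, and there is no ∂_4, so H_3 = Z.

(K is a triangulation of the 3-sphere S^3.)

Hence the Betti numbers are b_0 = 1, b_1 = 0, b_2 = 0, b_3 = 1.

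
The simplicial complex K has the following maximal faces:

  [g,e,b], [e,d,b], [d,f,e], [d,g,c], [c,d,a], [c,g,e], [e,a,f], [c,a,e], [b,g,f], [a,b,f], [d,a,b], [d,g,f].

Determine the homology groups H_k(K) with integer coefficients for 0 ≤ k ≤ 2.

H_0 ≅ Z,  H_1 ≅ Z/2Z,  H_2 = 0.

Order the vertices as a < b < c < d < e < f < g. Listing each simplex with vertices in this order, K has dimension 2 with simplices:

  0-simplices (7): a, b, c, d, e, f, g
  1-simplices (18): ab, ac, ad, ae, af, bd, be, bf, bg, cd, ce, cg, de, df, dg, ef, eg, fg
  2-simplices (12): abd, abf, acd, ace, aef, bde, beg, bfg, cdg, ceg, def, dfg

so the chain groups are C_0 ≅ Z^7, C_1 ≅ Z^18, C_2 ≅ Z^12.

∂_1: C_1 → C_0 is given by ∂[p,q] = [q] − [p]. For instance
  ∂bf = f − b.
As a 7×18 matrix over Z this has rank 6, with invariant factors (1,1,1,1,1,1).

The boundary map ∂_2: C_2 → C_1 maps a triangle to the signed sum of its edges. For instance
  ∂dfg = fg − dg + df,
  ∂def = ef − df + de.
As a 18×12 matrix over Z this has rank 12, with invariant factors (1,1,1,1,1,1,1,1,1,1,1,2).

From H_k ≅ ker(∂_k) / im(∂_{k+1}) we obtain:

  H_0: rank C_0 − rank ∂_1 = 7 − 6 = 1, and the invariant factors of ∂_1 are all 1, so H_0 = Z.
  H_1: rank ker ∂_1 − rank ∂_2 = (18 − 6) − 12 = 0, and ∂_2 has invariant factor 2 > 1, so H_1 = Z/2Z.
  H_2: rank ker ∂_2 − rank ∂_3 = (12 − 12) − 0 = 0, and there is no ∂_3, so H_2 = 0.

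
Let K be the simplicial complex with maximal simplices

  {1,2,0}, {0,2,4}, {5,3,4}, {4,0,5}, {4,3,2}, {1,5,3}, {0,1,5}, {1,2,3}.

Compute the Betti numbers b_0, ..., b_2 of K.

K has 6 vertices, 12 edges, 8 triangles.
rank ∂_0 = 0, rank ∂_1 = 5 ⇒ b_0 = 6 − 0 − 5 = 1; all invariant factors of ∂_1 are 1 so no torsion. So H_0 ≅ Z.
rank ∂_1 = 5, rank ∂_2 = 7 ⇒ b_1 = 12 − 5 − 7 = 0; all invariant factors of ∂_2 are 1 so no torsion. So H_1 ≅ 0.
rank ∂_2 = 7, rank ∂_3 = 0 ⇒ b_2 = 8 − 7 − 0 = 1. So H_2 ≅ Z.

b_0 = 1, b_1 = 0, b_2 = 1.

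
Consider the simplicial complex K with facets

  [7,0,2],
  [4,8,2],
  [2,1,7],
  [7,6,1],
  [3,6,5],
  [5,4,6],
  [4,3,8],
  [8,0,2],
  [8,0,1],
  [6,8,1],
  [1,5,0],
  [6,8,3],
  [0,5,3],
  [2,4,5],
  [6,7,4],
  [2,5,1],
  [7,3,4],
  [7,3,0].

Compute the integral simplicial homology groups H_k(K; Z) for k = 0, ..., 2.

Take the total order 0 < 1 < 2 < 3 < 4 < 5 < 6 < 7 < 8 on the vertex set. Then K (dimension 2) consists of the simplices:

  0-simplices (9): [0], [1], [2], [3], [4], [5], [6], [7], [8]
  1-simplices (27): (27 of them)
  2-simplices (18): [0,1,5], [0,1,8], [0,2,7], [0,2,8], [0,3,5], [0,3,7], [1,2,5], [1,2,7], [1,6,7], [1,6,8], [2,4,5], [2,4,8], [3,4,7], [3,4,8], [3,5,6], [3,6,8], [4,5,6], [4,6,7]

Hence C_0 ≅ Z^9, C_1 ≅ Z^27, C_2 ≅ Z^18.

The boundary map ∂_1: C_1 → C_0 maps an edge to its endpoints' difference, ∂[p,q] = q − p.
As a 9×27 matrix over Z this has rank 8, with invariant factors (1,1,1,1,1,1,1,1).

∂_2: C_2 → C_1 sends each 2-simplex [p,q,r] to [q,r] − [p,r] + [p,q]. For instance
  ∂[4,5,6] = [5,6] − [4,6] + [4,5],
  ∂[1,6,7] = [6,7] − [1,7] + [1,6].
The resulting 27×18 matrix has rank 18, and its Smith normal form has invariant factors (1,1,1,1,1,1,1,1,1,1,1,1,1,1,1,1,1,2).

Computing H_k = (kernel of ∂_k) / (image of ∂_{k+1}):

  H_0: rank C_0 − rank ∂_1 = 9 − 8 = 1, and the invariant factors of ∂_1 are all 1, so H_0 = Z.
  H_1: rank ker ∂_1 − rank ∂_2 = (27 − 8) − 18 = 1, and ∂_2 has invariant factor 2 > 1, so H_1 = Z ⊕ Z_2.
  H_2: rank ker ∂_2 − rank ∂_3 = (18 − 18) − 0 = 0, and there is no ∂_3, so H_2 = 0.

H_0 = Z,  H_1 = Z ⊕ Z_2,  H_2 = 0.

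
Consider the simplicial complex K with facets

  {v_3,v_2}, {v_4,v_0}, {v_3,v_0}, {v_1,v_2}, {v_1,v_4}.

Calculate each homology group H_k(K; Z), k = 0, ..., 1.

H_0 ≅ Z,  H_1 ≅ Z.

K has 5 vertices, 5 edges.
rank ∂_0 = 0, rank ∂_1 = 4 ⇒ b_0 = 5 − 0 − 4 = 1; all invariant factors of ∂_1 are 1 so no torsion. So H_0 ≅ Z.
rank ∂_1 = 4, rank ∂_2 = 0 ⇒ b_1 = 5 − 4 − 0 = 1. So H_1 ≅ Z.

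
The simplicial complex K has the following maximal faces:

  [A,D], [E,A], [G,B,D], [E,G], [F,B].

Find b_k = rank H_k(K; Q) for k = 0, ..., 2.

Fix the vertex order A < B < D < E < F < G and write every simplex with vertices in increasing order. Then dim K = 2 and the simplices of K are:

  0-simplices (6): A, B, D, E, F, G
  1-simplices (7): AD, AE, BD, BF, BG, DG, EG
  2-simplices (1): BDG

giving chain groups C_0 ≅ Z^6, C_1 ≅ Z^7, C_2 ≅ Z^1.

∂_1: C_1 → C_0 maps an edge to its endpoints' difference, ∂[p,q] = q − p. For instance
  ∂EG = G − E.
As a 6×7 matrix over Z this has rank 5, with invariant factors (1,1,1,1,1).

Boundary ∂_2: C_2 → C_1 maps a triangle to the signed sum of its edges. For instance
  ∂BDG = DG − BG + BD.
The resulting 7×1 matrix has rank 1, and its Smith normal form has invariant factors (1).

Reading off H_k = ker ∂_k / im ∂_{k+1}:

  H_0: rank C_0 − rank ∂_1 = 6 − 5 = 1, and the invariant factors of ∂_1 are all 1, so H_0 = Z.
  H_1: rank ker ∂_1 − rank ∂_2 = (7 − 5) − 1 = 1, and the invariant factors of ∂_2 are all 1, so H_1 = Z.
  H_2: rank ker ∂_2 − rank ∂_3 = (1 − 1) − 0 = 0, and there is no ∂_3, so H_2 = 0.

As a check, the Euler characteristic is 6 − 7 + 1 = 0, which agrees with 1 − 1 + 0 = 0.

Hence the Betti numbers are b_0 = 1, b_1 = 1, b_2 = 0.

b_0 = 1, b_1 = 1, b_2 = 0.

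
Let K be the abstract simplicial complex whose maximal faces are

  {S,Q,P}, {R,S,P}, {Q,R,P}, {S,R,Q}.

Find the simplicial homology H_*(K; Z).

Order the vertices as P < Q < R < S. Listing each simplex with vertices in this order, K has dimension 2 with simplices:

  0-simplices (4): P, Q, R, S
  1-simplices (6): PQ, PR, PS, QR, QS, RS
  2-simplices (4): PQR, PQS, PRS, QRS

Hence C_0 ≅ Z^4, C_1 ≅ Z^6, C_2 ≅ Z^4.

∂_1: C_1 → C_0 maps an edge to its endpoints' difference, ∂[p,q] = q − p.
The resulting 4×6 matrix has rank 3, and its Smith normal form has invariant factors (1,1,1).

The boundary map ∂_2: C_2 → C_1 maps a triangle to the signed sum of its edges. For instance
  ∂PQS = QS − PS + PQ,
  ∂PQR = QR − PR + PQ.
The 6×4 boundary matrix has rank 3 and Smith normal form diag(1,1,1).

Reading off H_k = ker ∂_k / im ∂_{k+1}:

  H_0: rank C_0 − rank ∂_1 = 4 − 3 = 1, and the invariant factors of ∂_1 are all 1, so H_0 ≅ Z.
  H_1: rank ker ∂_1 − rank ∂_2 = (6 − 3) − 3 = 0, and the invariant factors of ∂_2 are all 1, so H_1 ≅ 0.
  H_2: rank ker ∂_2 − rank ∂_3 = (4 − 3) − 0 = 1, and there is no ∂_3, so H_2 ≅ Z.

H_0 = Z,  H_1 = 0,  H_2 = Z.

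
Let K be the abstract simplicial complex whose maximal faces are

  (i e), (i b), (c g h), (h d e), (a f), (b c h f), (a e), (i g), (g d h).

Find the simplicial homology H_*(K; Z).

H_0 = Z,  H_1 = Z^3,  H_2 = 0,  H_3 = 0.

Take the total order a < b < c < d < e < f < g < h < i on the vertex set. Then K (dimension 3) consists of the simplices:

  0-simplices (9): a, b, c, d, e, f, g, h, i
  1-simplices (17): ae, af, bc, bf, bh, bi, cf, cg, ch, de, dg, dh, eh, ei, fh, gh, gi
  2-simplices (7): bcf, bch, bfh, cfh, cgh, deh, dgh
  3-simplices (1): bcfh

Hence C_0 ≅ Z^9, C_1 ≅ Z^17, C_2 ≅ Z^7, C_3 ≅ Z^1.

∂_1: C_1 → C_0 maps an edge to its endpoints' difference, ∂[p,q] = q − p.
The 9×17 boundary matrix has rank 8 and Smith normal form diag(1,1,1,1,1,1,1,1).

∂_2: C_2 → C_1 sends each 2-simplex [p,q,r] to [q,r] − [p,r] + [p,q]. For instance
  ∂bfh = fh − bh + bf,
  ∂bch = ch − bh + bc.
As a 17×7 matrix over Z this has rank 6, with invariant factors (1,1,1,1,1,1).

∂_3: C_3 → C_2 sends each 3-simplex σ to the alternating sum Σ_i (−1)^i (σ with its i-th vertex removed). For instance
  ∂bcfh = cfh − bfh + bch − bcf.
This gives a 7×1 integer matrix of rank 1; reducing to Smith normal form yields diagonal entries (1).

Now H_k = ker ∂_k / im ∂_{k+1}, so:

  H_0: rank C_0 − rank ∂_1 = 9 − 8 = 1, and the invariant factors of ∂_1 are all 1, so H_0 ≅ Z.
  H_1: rank ker ∂_1 − rank ∂_2 = (17 − 8) − 6 = 3, and the invariant factors of ∂_2 are all 1, so H_1 ≅ Z^3.
  H_2: rank ker ∂_2 − rank ∂_3 = (7 − 6) − 1 = 0, and the invariant factors of ∂_3 are all 1, so H_2 ≅ 0.
  H_3: rank ker ∂_3 − rank ∂_4 = (1 − 1) − 0 = 0, and there is no ∂_4, so H_3 ≅ 0.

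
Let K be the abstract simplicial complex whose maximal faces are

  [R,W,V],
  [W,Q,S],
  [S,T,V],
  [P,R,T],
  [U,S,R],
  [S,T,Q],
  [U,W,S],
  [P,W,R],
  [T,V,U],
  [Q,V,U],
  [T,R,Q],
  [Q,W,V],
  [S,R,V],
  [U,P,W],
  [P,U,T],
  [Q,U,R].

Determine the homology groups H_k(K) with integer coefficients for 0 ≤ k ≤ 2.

H_0 ≅ Z,  H_1 ≅ Z^2,  H_2 ≅ Z.

Order the vertices as P < Q < R < S < T < U < V < W. Listing each simplex with vertices in this order, K has dimension 2 with simplices:

  0-simplices (8): P, Q, R, S, T, U, V, W
  1-simplices (24): PR, PT, PU, PW, QR, QS, QT, QU, QV, QW, RS, RT, RU, RV, RW, ST, SU, SV, SW, TU, TV, UV, UW, VW
  2-simplices (16): PRT, PRW, PTU, PUW, QRT, QRU, QST, QSW, QUV, QVW, RSU, RSV, RVW, STV, SUW, TUV

giving chain groups C_0 ≅ Z^8, C_1 ≅ Z^24, C_2 ≅ Z^16.

The boundary map ∂_1: C_1 → C_0 is given by ∂[p,q] = [q] − [p]. For instance
  ∂RU = U − R.
As a 8×24 matrix over Z this has rank 7, with invariant factors (1,1,1,1,1,1,1).

The boundary map ∂_2: C_2 → C_1 maps a triangle to the signed sum of its edges. For instance
  ∂SUW = UW − SW + SU,
  ∂PUW = UW − PW + PU.
The resulting 24×16 matrix has rank 15, and its Smith normal form has invariant factors (1,1,1,1,1,1,1,1,1,1,1,1,1,1,1).

From H_k ≅ ker(∂_k) / im(∂_{k+1}) we obtain:

  H_0: rank C_0 − rank ∂_1 = 8 − 7 = 1, and the invariant factors of ∂_1 are all 1, so H_0 ≅ Z.
  H_1: rank ker ∂_1 − rank ∂_2 = (24 − 7) − 15 = 2, and the invariant factors of ∂_2 are all 1, so H_1 ≅ Z^2.
  H_2: rank ker ∂_2 − rank ∂_3 = (16 − 15) − 0 = 1, and there is no ∂_3, so H_2 ≅ Z.

As a check, the Euler characteristic is 8 − 24 + 16 = 0, which agrees with 1 − 2 + 1 = 0.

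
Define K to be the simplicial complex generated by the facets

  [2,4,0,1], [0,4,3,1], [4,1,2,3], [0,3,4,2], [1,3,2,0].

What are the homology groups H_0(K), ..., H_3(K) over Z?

Order the vertices as 0 < 1 < 2 < 3 < 4. Listing each simplex with vertices in this order, K has dimension 3 with simplices:

  0-simplices (5): [0], [1], [2], [3], [4]
  1-simplices (10): [0,1], [0,2], [0,3], [0,4], [1,2], [1,3], [1,4], [2,3], [2,4], [3,4]
  2-simplices (10): [0,1,2], [0,1,3], [0,1,4], [0,2,3], [0,2,4], [0,3,4], [1,2,3], [1,2,4], [1,3,4], [2,3,4]
  3-simplices (5): [0,1,2,3], [0,1,2,4], [0,1,3,4], [0,2,3,4], [1,2,3,4]

giving chain groups C_0 ≅ Z^5, C_1 ≅ Z^10, C_2 ≅ Z^10, C_3 ≅ Z^5.

The boundary map ∂_1: C_1 → C_0 is given by ∂[p,q] = [q] − [p].
The resulting 5×10 matrix has rank 4, and its Smith normal form has invariant factors (1,1,1,1).

∂_2: C_2 → C_1 maps a triangle to the signed sum of its edges. For instance
  ∂[0,1,4] = [1,4] − [0,4] + [0,1],
  ∂[2,3,4] = [3,4] − [2,4] + [2,3].
As a 10×10 matrix over Z this has rank 6, with invariant factors (1,1,1,1,1,1).

∂_3: C_3 → C_2 sends each 3-simplex σ to the alternating sum Σ_i (−1)^i (σ with its i-th vertex removed). For instance
  ∂[0,1,2,4] = [1,2,4] − [0,2,4] + [0,1,4] − [0,1,2],
  ∂[0,1,3,4] = [1,3,4] − [0,3,4] + [0,1,4] − [0,1,3].
The 10×5 boundary matrix has rank 4 and Smith normal form diag(1,1,1,1).

Computing H_k = (kernel of ∂_k) / (image of ∂_{k+1}):

  H_0: rank C_0 − rank ∂_1 = 5 − 4 = 1, and the invariant factors of ∂_1 are all 1, so H_0 ≅ Z.
  H_1: rank ker ∂_1 − rank ∂_2 = (10 − 4) − 6 = 0, and the invariant factors of ∂_2 are all 1, so H_1 ≅ 0.
  H_2: rank ker ∂_2 − rank ∂_3 = (10 − 6) − 4 = 0, and the invariant factors of ∂_3 are all 1, so H_2 ≅ 0.
  H_3: rank ker ∂_3 − rank ∂_4 = (5 − 4) − 0 = 1, and there is no ∂_4, so H_3 ≅ Z.

As a check, the Euler characteristic is 5 − 10 + 10 − 5 = 0, which agrees with 1 − 0 + 0 − 1 = 0.

H_0 ≅ Z,  H_1 = 0,  H_2 = 0,  H_3 ≅ Z.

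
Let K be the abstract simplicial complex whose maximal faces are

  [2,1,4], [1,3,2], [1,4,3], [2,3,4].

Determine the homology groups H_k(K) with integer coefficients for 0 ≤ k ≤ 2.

H_0 = Z,  H_1 = 0,  H_2 = Z.

Fix the vertex order 1 < 2 < 3 < 4 and write every simplex with vertices in increasing order. Then dim K = 2 and the simplices of K are:

  0-simplices (4): [1], [2], [3], [4]
  1-simplices (6): [1,2], [1,3], [1,4], [2,3], [2,4], [3,4]
  2-simplices (4): [1,2,3], [1,2,4], [1,3,4], [2,3,4]

Hence C_0 ≅ Z^4, C_1 ≅ Z^6, C_2 ≅ Z^4.

∂_1: C_1 → C_0 maps an edge to its endpoints' difference, ∂[p,q] = q − p.
As a 4×6 matrix over Z this has rank 3, with invariant factors (1,1,1).

The boundary map ∂_2: C_2 → C_1 sends each 2-simplex [p,q,r] to [q,r] − [p,r] + [p,q]. For instance
  ∂[1,3,4] = [3,4] − [1,4] + [1,3],
  ∂[1,2,3] = [2,3] − [1,3] + [1,2].
The resulting 6×4 matrix has rank 3, and its Smith normal form has invariant factors (1,1,1).

Computing H_k = (kernel of ∂_k) / (image of ∂_{k+1}):

  H_0: rank C_0 − rank ∂_1 = 4 − 3 = 1, and the invariant factors of ∂_1 are all 1, so H_0 ≅ Z.
  H_1: rank ker ∂_1 − rank ∂_2 = (6 − 3) − 3 = 0, and the invariant factors of ∂_2 are all 1, so H_1 ≅ 0.
  H_2: rank ker ∂_2 − rank ∂_3 = (4 − 3) − 0 = 1, and there is no ∂_3, so H_2 ≅ Z.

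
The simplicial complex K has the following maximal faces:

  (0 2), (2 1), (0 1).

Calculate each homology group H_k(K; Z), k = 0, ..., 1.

H_0 ≅ Z,  H_1 ≅ Z.

K has 3 vertices, 3 edges.
rank ∂_0 = 0, rank ∂_1 = 2 ⇒ b_0 = 3 − 0 − 2 = 1; all invariant factors of ∂_1 are 1 so no torsion. So H_0 ≅ Z.
rank ∂_1 = 2, rank ∂_2 = 0 ⇒ b_1 = 3 − 2 − 0 = 1. So H_1 ≅ Z.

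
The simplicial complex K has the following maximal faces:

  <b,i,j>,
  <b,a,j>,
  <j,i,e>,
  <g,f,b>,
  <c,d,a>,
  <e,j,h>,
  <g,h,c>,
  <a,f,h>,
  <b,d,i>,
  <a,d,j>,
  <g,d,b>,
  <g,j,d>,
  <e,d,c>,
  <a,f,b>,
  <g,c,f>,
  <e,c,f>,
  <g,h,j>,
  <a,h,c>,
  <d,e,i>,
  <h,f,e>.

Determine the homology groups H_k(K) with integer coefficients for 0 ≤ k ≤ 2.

Fix the vertex order a < b < c < d < e < f < g < h < i < j and write every simplex with vertices in increasing order. Then dim K = 2 and the simplices of K are:

  0-simplices (10): a, b, c, d, e, f, g, h, i, j
  1-simplices (30): ab, ac, ad, af, ah, aj, bd, bf, bg, bi, bj, cd, ce, cf, cg, ch, de, dg, di, dj, ef, eh, ei, ej, fg, fh, gh, gj, hj, ij
  2-simplices (20): abf, abj, acd, ach, adj, afh, bdg, bdi, bfg, bij, cde, cef, cfg, cgh, dei, dgj, efh, ehj, eij, ghj

so the chain groups are C_0 ≅ Z^10, C_1 ≅ Z^30, C_2 ≅ Z^20.

∂_1: C_1 → C_0 maps an edge to its endpoints' difference, ∂[p,q] = q − p.
This gives a 10×30 integer matrix of rank 9; reducing to Smith normal form yields diagonal entries (1,1,1,1,1,1,1,1,1).

Boundary ∂_2: C_2 → C_1 acts by ∂[p,q,r] = [q,r] − [p,r] + [p,q]. For instance
  ∂bij = ij − bj + bi,
  ∂abj = bj − aj + ab.
As a 30×20 matrix over Z this has rank 20, with invariant factors (1,1,1,1,1,1,1,1,1,1,1,1,1,1,1,1,1,1,1,2).

Computing H_k = (kernel of ∂_k) / (image of ∂_{k+1}):

  H_0: rank C_0 − rank ∂_1 = 10 − 9 = 1, and the invariant factors of ∂_1 are all 1, so H_0 ≅ Z.
  H_1: rank ker ∂_1 − rank ∂_2 = (30 − 9) − 20 = 1, and ∂_2 has invariant factor 2 > 1, so H_1 ≅ Z ⊕ Z/2.
  H_2: rank ker ∂_2 − rank ∂_3 = (20 − 20) − 0 = 0, and there is no ∂_3, so H_2 ≅ 0.

(K is a triangulation of the Klein bottle.)

H_0 ≅ Z,  H_1 ≅ Z ⊕ Z/2,  H_2 = 0.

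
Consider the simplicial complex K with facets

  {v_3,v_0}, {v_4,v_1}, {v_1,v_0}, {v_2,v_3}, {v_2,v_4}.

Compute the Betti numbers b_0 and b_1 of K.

Fix the vertex order v_0 < v_1 < v_2 < v_3 < v_4 and write every simplex with vertices in increasing order. Then dim K = 1 and the simplices of K are:

  0-simplices (5): [v_0], [v_1], [v_2], [v_3], [v_4]
  1-simplices (5): [v_0,v_1], [v_0,v_3], [v_1,v_4], [v_2,v_3], [v_2,v_4]

so the chain groups are C_0 ≅ Z^5, C_1 ≅ Z^5.

∂_1: C_1 → C_0 sends each edge [p,q] (with p < q) to q − p. For instance
  ∂[v_0,v_1] = [v_1] − [v_0].
The 5×5 boundary matrix has rank 4 and Smith normal form diag(1,1,1,1).

Reading off H_k = ker ∂_k / im ∂_{k+1}:

  H_0: rank C_0 − rank ∂_1 = 5 − 4 = 1, and the invariant factors of ∂_1 are all 1, so H_0 ≅ Z.
  H_1: rank ker ∂_1 − rank ∂_2 = (5 − 4) − 0 = 1, and there is no ∂_2, so H_1 ≅ Z.

Hence the Betti numbers are b_0 = 1, b_1 = 1.

b_0 = 1, b_1 = 1.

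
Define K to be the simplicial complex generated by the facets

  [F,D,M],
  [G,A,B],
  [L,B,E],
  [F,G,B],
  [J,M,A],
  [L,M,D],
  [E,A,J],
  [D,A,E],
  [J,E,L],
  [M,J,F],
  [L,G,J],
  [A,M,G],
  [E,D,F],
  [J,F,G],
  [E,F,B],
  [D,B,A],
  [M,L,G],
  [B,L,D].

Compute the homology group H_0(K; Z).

H_0 = Z.

Fix the vertex order A < B < D < E < F < G < J < L < M and write every simplex with vertices in increasing order. Then dim K = 2 and the simplices of K are:

  0-simplices (9): A, B, D, E, F, G, J, L, M
  1-simplices (27): AB, AD, AE, AG, AJ, AM, BD, BE, BF, BG, BL, DE, DF, DL, DM, EF, EJ, EL, FG, FJ, FM, GJ, GL, GM, JL, JM, LM
  2-simplices (18): ABD, ABG, ADE, AEJ, AGM, AJM, BDL, BEF, BEL, BFG, DEF, DFM, DLM, EJL, FGJ, FJM, GJL, GLM

so the chain groups are C_0 ≅ Z^9, C_1 ≅ Z^27, C_2 ≅ Z^18.

The boundary map ∂_1: C_1 → C_0 maps an edge to its endpoints' difference, ∂[p,q] = q − p. For instance
  ∂FJ = J − F.
The resulting 9×27 matrix has rank 8, and its Smith normal form has invariant factors (1,1,1,1,1,1,1,1).

∂_2: C_2 → C_1 acts by ∂[p,q,r] = [q,r] − [p,r] + [p,q]. For instance
  ∂BFG = FG − BG + BF,
  ∂ADE = DE − AE + AD.
The 27×18 boundary matrix has rank 18 and Smith normal form diag(1,1,1,1,1,1,1,1,1,1,1,1,1,1,1,1,1,2).

Reading off H_k = ker ∂_k / im ∂_{k+1}:

  H_0: rank C_0 − rank ∂_1 = 9 − 8 = 1, and the invariant factors of ∂_1 are all 1, so H_0 ≅ Z.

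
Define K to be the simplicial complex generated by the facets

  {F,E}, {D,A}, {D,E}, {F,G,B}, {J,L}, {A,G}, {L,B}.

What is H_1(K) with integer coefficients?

H_1 = Z.

Fix the vertex order A < B < D < E < F < G < J < L and write every simplex with vertices in increasing order. Then dim K = 2 and the simplices of K are:

  0-simplices (8): A, B, D, E, F, G, J, L
  1-simplices (9): AD, AG, BF, BG, BL, DE, EF, FG, JL
  2-simplices (1): BFG

so the chain groups are C_0 ≅ Z^8, C_1 ≅ Z^9, C_2 ≅ Z^1.

The boundary map ∂_1: C_1 → C_0 sends each edge [p,q] (with p < q) to q − p. For instance
  ∂AD = D − A.
The resulting 8×9 matrix has rank 7, and its Smith normal form has invariant factors (1,1,1,1,1,1,1).

∂_2: C_2 → C_1 acts by ∂[p,q,r] = [q,r] − [p,r] + [p,q]. For instance
  ∂BFG = FG − BG + BF.
The 9×1 boundary matrix has rank 1 and Smith normal form diag(1).

Reading off H_k = ker ∂_k / im ∂_{k+1}:

  H_1: rank ker ∂_1 − rank ∂_2 = (9 − 7) − 1 = 1, and the invariant factors of ∂_2 are all 1, so H_1 ≅ Z.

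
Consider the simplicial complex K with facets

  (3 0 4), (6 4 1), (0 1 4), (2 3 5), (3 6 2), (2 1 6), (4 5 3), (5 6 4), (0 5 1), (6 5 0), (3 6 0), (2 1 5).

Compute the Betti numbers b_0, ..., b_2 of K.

b_0 = 1, b_1 = 0, b_2 = 0.

Take the total order 0 < 1 < 2 < 3 < 4 < 5 < 6 on the vertex set. Then K (dimension 2) consists of the simplices:

  0-simplices (7): [0], [1], [2], [3], [4], [5], [6]
  1-simplices (18): [0,1], [0,3], [0,4], [0,5], [0,6], [1,2], [1,4], [1,5], [1,6], [2,3], [2,5], [2,6], [3,4], [3,5], [3,6], [4,5], [4,6], [5,6]
  2-simplices (12): [0,1,4], [0,1,5], [0,3,4], [0,3,6], [0,5,6], [1,2,5], [1,2,6], [1,4,6], [2,3,5], [2,3,6], [3,4,5], [4,5,6]

Hence C_0 ≅ Z^7, C_1 ≅ Z^18, C_2 ≅ Z^12.

Boundary ∂_1: C_1 → C_0 maps an edge to its endpoints' difference, ∂[p,q] = q − p. For instance
  ∂[3,5] = [5] − [3].
The resulting 7×18 matrix has rank 6, and its Smith normal form has invariant factors (1,1,1,1,1,1).

∂_2: C_2 → C_1 acts by ∂[p,q,r] = [q,r] − [p,r] + [p,q]. For instance
  ∂[2,3,5] = [3,5] − [2,5] + [2,3],
  ∂[2,3,6] = [3,6] − [2,6] + [2,3].
The resulting 18×12 matrix has rank 12, and its Smith normal form has invariant factors (1,1,1,1,1,1,1,1,1,1,1,2).

From H_k ≅ ker(∂_k) / im(∂_{k+1}) we obtain:

  H_0: rank C_0 − rank ∂_1 = 7 − 6 = 1, and the invariant factors of ∂_1 are all 1, so H_0 = Z.
  H_1: rank ker ∂_1 − rank ∂_2 = (18 − 6) − 12 = 0, and ∂_2 has invariant factor 2 > 1, so H_1 = Z_2.
  H_2: rank ker ∂_2 − rank ∂_3 = (12 − 12) − 0 = 0, and there is no ∂_3, so H_2 = 0.

As a check, the Euler characteristic is 7 − 18 + 12 = 1, which agrees with 1 − 0 + 0 = 1.

Hence the Betti numbers are b_0 = 1, b_1 = 0, b_2 = 0.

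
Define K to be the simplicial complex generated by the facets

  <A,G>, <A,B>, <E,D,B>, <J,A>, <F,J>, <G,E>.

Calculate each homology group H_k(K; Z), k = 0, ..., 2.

K has 7 vertices, 8 edges, 1 triangle.
rank ∂_0 = 0, rank ∂_1 = 6 ⇒ b_0 = 7 − 0 − 6 = 1; all invariant factors of ∂_1 are 1 so no torsion. So H_0 = Z.
rank ∂_1 = 6, rank ∂_2 = 1 ⇒ b_1 = 8 − 6 − 1 = 1; all invariant factors of ∂_2 are 1 so no torsion. So H_1 = Z.
rank ∂_2 = 1, rank ∂_3 = 0 ⇒ b_2 = 1 − 1 − 0 = 0. So H_2 = 0.

H_0 ≅ Z,  H_1 ≅ Z,  H_2 = 0.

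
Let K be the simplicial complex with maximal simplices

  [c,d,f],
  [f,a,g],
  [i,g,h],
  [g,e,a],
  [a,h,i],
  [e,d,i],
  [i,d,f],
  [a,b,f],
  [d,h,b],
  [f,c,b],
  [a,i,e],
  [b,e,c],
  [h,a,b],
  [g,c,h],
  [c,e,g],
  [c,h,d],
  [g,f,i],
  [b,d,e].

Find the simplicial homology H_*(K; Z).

We work with the vertex ordering a < b < c < d < e < f < g < h < i. The simplices of K, each written with vertices in increasing order, are:

  0-simplices (9): a, b, c, d, e, f, g, h, i
  1-simplices (27): ab, ae, af, ag, ah, ai, bc, bd, be, bf, bh, cd, ce, cf, cg, ch, de, df, dh, di, eg, ei, fg, fi, gh, gi, hi
  2-simplices (18): abf, abh, aeg, aei, afg, ahi, bce, bcf, bde, bdh, cdf, cdh, ceg, cgh, dei, dfi, fgi, ghi

Hence C_0 ≅ Z^9, C_1 ≅ Z^27, C_2 ≅ Z^18.

∂_1: C_1 → C_0 is given by ∂[p,q] = [q] − [p]. For instance
  ∂ch = h − c.
The resulting 9×27 matrix has rank 8, and its Smith normal form has invariant factors (1,1,1,1,1,1,1,1).

Boundary ∂_2: C_2 → C_1 acts by ∂[p,q,r] = [q,r] − [p,r] + [p,q]. For instance
  ∂ceg = eg − cg + ce,
  ∂cdf = df − cf + cd.
This gives a 27×18 integer matrix of rank 18; reducing to Smith normal form yields diagonal entries (1,1,1,1,1,1,1,1,1,1,1,1,1,1,1,1,1,2).

Computing H_k = (kernel of ∂_k) / (image of ∂_{k+1}):

  H_0: rank C_0 − rank ∂_1 = 9 − 8 = 1, and the invariant factors of ∂_1 are all 1, so H_0 ≅ Z.
  H_1: rank ker ∂_1 − rank ∂_2 = (27 − 8) − 18 = 1, and ∂_2 has invariant factor 2 > 1, so H_1 ≅ Z ⊕ Z/2.
  H_2: rank ker ∂_2 − rank ∂_3 = (18 − 18) − 0 = 0, and there is no ∂_3, so H_2 ≅ 0.

As a check, the Euler characteristic is 9 − 27 + 18 = 0, which agrees with 1 − 1 + 0 = 0.

H_0 = Z,  H_1 = Z ⊕ Z/2,  H_2 = 0.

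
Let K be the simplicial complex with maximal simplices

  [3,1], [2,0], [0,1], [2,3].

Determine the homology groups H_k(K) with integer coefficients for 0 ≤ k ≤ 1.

We work with the vertex ordering 0 < 1 < 2 < 3. The simplices of K, each written with vertices in increasing order, are:

  0-simplices (4): [0], [1], [2], [3]
  1-simplices (4): [0,1], [0,2], [1,3], [2,3]

giving chain groups C_0 ≅ Z^4, C_1 ≅ Z^4.

∂_1: C_1 → C_0 sends each edge [p,q] (with p < q) to q − p. For instance
  ∂[0,1] = [1] − [0].
This gives a 4×4 integer matrix of rank 3; reducing to Smith normal form yields diagonal entries (1,1,1).

Reading off H_k = ker ∂_k / im ∂_{k+1}:

  H_0: rank C_0 − rank ∂_1 = 4 − 3 = 1, and the invariant factors of ∂_1 are all 1, so H_0 = Z.
  H_1: rank ker ∂_1 − rank ∂_2 = (4 − 3) − 0 = 1, and there is no ∂_2, so H_1 = Z.

As a check, the Euler characteristic is 4 − 4 = 0, which agrees with 1 − 1 = 0.
(K is a triangulation of the circle S^1.)

H_0 = Z,  H_1 = Z.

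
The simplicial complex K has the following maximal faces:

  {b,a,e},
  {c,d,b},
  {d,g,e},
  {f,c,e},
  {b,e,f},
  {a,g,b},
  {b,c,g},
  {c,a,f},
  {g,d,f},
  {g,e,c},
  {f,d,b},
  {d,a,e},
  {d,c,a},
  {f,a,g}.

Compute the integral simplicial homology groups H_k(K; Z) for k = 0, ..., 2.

H_0 ≅ Z,  H_1 ≅ Z^2,  H_2 ≅ Z.

K has 7 vertices, 21 edges, 14 triangles.
rank ∂_0 = 0, rank ∂_1 = 6 ⇒ b_0 = 7 − 0 − 6 = 1; all invariant factors of ∂_1 are 1 so no torsion. So H_0 ≅ Z.
rank ∂_1 = 6, rank ∂_2 = 13 ⇒ b_1 = 21 − 6 − 13 = 2; all invariant factors of ∂_2 are 1 so no torsion. So H_1 ≅ Z^2.
rank ∂_2 = 13, rank ∂_3 = 0 ⇒ b_2 = 14 − 13 − 0 = 1. So H_2 ≅ Z.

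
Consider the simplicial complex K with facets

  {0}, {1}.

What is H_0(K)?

Fix the vertex order 0 < 1 and write every simplex with vertices in increasing order. Then dim K = 0 and the simplices of K are:

  0-simplices (2): [0], [1]

Hence C_0 ≅ Z^2.

From H_k ≅ ker(∂_k) / im(∂_{k+1}) we obtain:

  H_0: rank C_0 − rank ∂_1 = 2 − 0 = 2, and there is no ∂_1, so H_0 ≅ Z^2.

H_0 = Z^2.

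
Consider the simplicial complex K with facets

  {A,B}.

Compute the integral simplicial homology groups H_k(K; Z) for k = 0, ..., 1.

H_0 = Z,  H_1 = 0.

Take the total order A < B on the vertex set. Then K (dimension 1) consists of the simplices:

  0-simplices (2): A, B
  1-simplices (1): AB

Hence C_0 ≅ Z^2, C_1 ≅ Z^1.

The boundary map ∂_1: C_1 → C_0 sends each edge [p,q] (with p < q) to q − p. For instance
  ∂AB = B − A.
As a 2×1 matrix over Z this has rank 1, with invariant factors (1).

Reading off H_k = ker ∂_k / im ∂_{k+1}:

  H_0: rank C_0 − rank ∂_1 = 2 − 1 = 1, and the invariant factors of ∂_1 are all 1, so H_0 = Z.
  H_1: rank ker ∂_1 − rank ∂_2 = (1 − 1) − 0 = 0, and there is no ∂_2, so H_1 = 0.

As a check, the Euler characteristic is 2 − 1 = 1, which agrees with 1 − 0 = 1.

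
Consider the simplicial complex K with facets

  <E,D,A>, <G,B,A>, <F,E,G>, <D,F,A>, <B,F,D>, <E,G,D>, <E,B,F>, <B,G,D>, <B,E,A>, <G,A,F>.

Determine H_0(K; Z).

K has 6 vertices, 15 edges, 10 triangles.
rank ∂_0 = 0, rank ∂_1 = 5 ⇒ b_0 = 6 − 0 − 5 = 1; all invariant factors of ∂_1 are 1 so no torsion. So H_0 ≅ Z.

H_0 ≅ Z.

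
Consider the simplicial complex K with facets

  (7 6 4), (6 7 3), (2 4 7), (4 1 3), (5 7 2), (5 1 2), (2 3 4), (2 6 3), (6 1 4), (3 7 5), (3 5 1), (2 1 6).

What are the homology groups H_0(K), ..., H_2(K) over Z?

H_0 = Z,  H_1 = Z/2,  H_2 = 0.

Order the vertices as 1 < 2 < 3 < 4 < 5 < 6 < 7. Listing each simplex with vertices in this order, K has dimension 2 with simplices:

  0-simplices (7): [1], [2], [3], [4], [5], [6], [7]
  1-simplices (18): [1,2], [1,3], [1,4], [1,5], [1,6], [2,3], [2,4], [2,5], [2,6], [2,7], [3,4], [3,5], [3,6], [3,7], [4,6], [4,7], [5,7], [6,7]
  2-simplices (12): [1,2,5], [1,2,6], [1,3,4], [1,3,5], [1,4,6], [2,3,4], [2,3,6], [2,4,7], [2,5,7], [3,5,7], [3,6,7], [4,6,7]

Hence C_0 ≅ Z^7, C_1 ≅ Z^18, C_2 ≅ Z^12.

Boundary ∂_1: C_1 → C_0 is given by ∂[p,q] = [q] − [p]. For instance
  ∂[4,7] = [7] − [4].
The resulting 7×18 matrix has rank 6, and its Smith normal form has invariant factors (1,1,1,1,1,1).

The boundary map ∂_2: C_2 → C_1 maps a triangle to the signed sum of its edges. For instance
  ∂[1,2,5] = [2,5] − [1,5] + [1,2],
  ∂[1,4,6] = [4,6] − [1,6] + [1,4].
This gives a 18×12 integer matrix of rank 12; reducing to Smith normal form yields diagonal entries (1,1,1,1,1,1,1,1,1,1,1,2).

Computing H_k = (kernel of ∂_k) / (image of ∂_{k+1}):

  H_0: rank C_0 − rank ∂_1 = 7 − 6 = 1, and the invariant factors of ∂_1 are all 1, so H_0 = Z.
  H_1: rank ker ∂_1 − rank ∂_2 = (18 − 6) − 12 = 0, and ∂_2 has invariant factor 2 > 1, so H_1 = Z/2.
  H_2: rank ker ∂_2 − rank ∂_3 = (12 − 12) − 0 = 0, and there is no ∂_3, so H_2 = 0.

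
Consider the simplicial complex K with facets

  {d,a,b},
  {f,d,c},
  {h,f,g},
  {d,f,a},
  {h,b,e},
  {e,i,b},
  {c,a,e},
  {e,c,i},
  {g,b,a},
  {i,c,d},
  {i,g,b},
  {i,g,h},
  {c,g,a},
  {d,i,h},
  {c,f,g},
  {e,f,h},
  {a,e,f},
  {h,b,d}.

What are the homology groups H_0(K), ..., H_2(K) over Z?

H_0 ≅ Z,  H_1 ≅ Z ⊕ Z/2Z,  H_2 = 0.

Fix the vertex order a < b < c < d < e < f < g < h < i and write every simplex with vertices in increasing order. Then dim K = 2 and the simplices of K are:

  0-simplices (9): a, b, c, d, e, f, g, h, i
  1-simplices (27): ab, ac, ad, ae, af, ag, bd, be, bg, bh, bi, cd, ce, cf, cg, ci, df, dh, di, ef, eh, ei, fg, fh, gh, gi, hi
  2-simplices (18): abd, abg, ace, acg, adf, aef, bdh, beh, bei, bgi, cdf, cdi, cei, cfg, dhi, efh, fgh, ghi

giving chain groups C_0 ≅ Z^9, C_1 ≅ Z^27, C_2 ≅ Z^18.

Boundary ∂_1: C_1 → C_0 is given by ∂[p,q] = [q] − [p].
As a 9×27 matrix over Z this has rank 8, with invariant factors (1,1,1,1,1,1,1,1).

∂_2: C_2 → C_1 acts by ∂[p,q,r] = [q,r] − [p,r] + [p,q]. For instance
  ∂efh = fh − eh + ef,
  ∂bdh = dh − bh + bd.
As a 27×18 matrix over Z this has rank 18, with invariant factors (1,1,1,1,1,1,1,1,1,1,1,1,1,1,1,1,1,2).

Computing H_k = (kernel of ∂_k) / (image of ∂_{k+1}):

  H_0: rank C_0 − rank ∂_1 = 9 − 8 = 1, and the invariant factors of ∂_1 are all 1, so H_0 = Z.
  H_1: rank ker ∂_1 − rank ∂_2 = (27 − 8) − 18 = 1, and ∂_2 has invariant factor 2 > 1, so H_1 = Z ⊕ Z/2Z.
  H_2: rank ker ∂_2 − rank ∂_3 = (18 − 18) − 0 = 0, and there is no ∂_3, so H_2 = 0.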